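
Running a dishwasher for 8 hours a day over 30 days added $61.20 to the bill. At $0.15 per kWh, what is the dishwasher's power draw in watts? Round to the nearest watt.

1700 W

Energy = $61.20 ÷ $0.15/kWh = 408 kWh
Runtime = 8 h/day × 30 days = 240 h
Power = 408 kWh ÷ 240 h = 1.7 kW = 1700 W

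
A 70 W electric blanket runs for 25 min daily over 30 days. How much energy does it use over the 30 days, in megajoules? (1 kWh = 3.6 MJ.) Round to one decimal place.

Runtime = 25 min × 30 = 750 min = 12.5 h
Energy = 0.07 kW × 12.5 h = 0.875 kWh
= 0.875 × 3.6 MJ = 3.2 MJ

3.2 MJ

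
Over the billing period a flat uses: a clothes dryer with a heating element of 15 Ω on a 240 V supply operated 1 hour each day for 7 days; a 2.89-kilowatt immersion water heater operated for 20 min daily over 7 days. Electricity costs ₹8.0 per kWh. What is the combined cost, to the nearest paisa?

₹268.99

clothes dryer: Power = V²/R = 240²/15 = 3840 W = 3.84 kW
clothes dryer: Runtime = 1 h/day × 7 days = 7 h
clothes dryer: 3.84 kW × 7 h = 26.88 kWh
immersion water heater: Runtime = 20 min × 7 = 140 min = 2.333333… h
immersion water heater: 2.89 kW × 2.333333… h = 6.743333… kWh
Total energy = 33.623333… kWh
Cost = 33.623333… × ₹8.0 = ₹268.99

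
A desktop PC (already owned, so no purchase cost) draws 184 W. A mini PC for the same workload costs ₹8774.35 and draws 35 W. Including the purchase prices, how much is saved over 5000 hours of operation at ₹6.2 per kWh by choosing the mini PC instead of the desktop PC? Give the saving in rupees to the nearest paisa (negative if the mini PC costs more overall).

-₹4155.35

desktop PC: ₹0.00 + (184/1000) kW × 5000 h × ₹6.2 = ₹0.00 + ₹5704 = ₹5704
mini PC: ₹8774.35 + (35/1000) kW × 5000 h × ₹6.2 = ₹8774.35 + ₹1085 = ₹9859.35
Saving = ₹5704 − ₹9859.35 = −₹4155.35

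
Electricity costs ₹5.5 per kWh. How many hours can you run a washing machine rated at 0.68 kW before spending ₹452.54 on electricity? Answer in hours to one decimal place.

Energy available = ₹452.54 ÷ ₹5.5/kWh = 82.28 kWh
Hours = 82.28 kWh ÷ 0.68 kW = 121.0 h

121.0 h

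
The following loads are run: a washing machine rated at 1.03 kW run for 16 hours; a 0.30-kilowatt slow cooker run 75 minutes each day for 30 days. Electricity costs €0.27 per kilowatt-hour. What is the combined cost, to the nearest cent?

€7.49

washing machine: 1.03 kW × 16 h = 16.48 kWh
slow cooker: Runtime = 75 min × 30 = 2250 min = 37.5 h
slow cooker: 0.3 kW × 37.5 h = 11.25 kWh
Total energy = 27.73 kWh
Cost = 27.73 × €0.27 = €7.49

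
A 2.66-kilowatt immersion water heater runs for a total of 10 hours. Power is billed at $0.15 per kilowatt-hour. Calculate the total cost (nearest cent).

Energy = 2.66 kW × 10 h = 26.6 kWh
Cost = 26.6 kWh × $0.15/kWh = $3.99

$3.99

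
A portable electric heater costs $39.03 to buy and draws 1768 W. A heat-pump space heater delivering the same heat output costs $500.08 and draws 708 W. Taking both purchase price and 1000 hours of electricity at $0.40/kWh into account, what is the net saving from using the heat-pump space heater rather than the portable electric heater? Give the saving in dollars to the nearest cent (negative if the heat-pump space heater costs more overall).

portable electric heater: $39.03 + (1768/1000) kW × 1000 h × $0.40 = $39.03 + $707.2 = $746.23
heat-pump space heater: $500.08 + (708/1000) kW × 1000 h × $0.40 = $500.08 + $283.2 = $783.28
Saving = $746.23 − $783.28 = −$37.05

-$37.05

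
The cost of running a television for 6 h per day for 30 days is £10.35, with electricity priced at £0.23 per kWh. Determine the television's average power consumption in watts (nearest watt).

250 W

Energy = £10.35 ÷ £0.23/kWh = 45 kWh
Runtime = 6 h/day × 30 days = 180 h
Power = 45 kWh ÷ 180 h = 0.25 kW = 250 W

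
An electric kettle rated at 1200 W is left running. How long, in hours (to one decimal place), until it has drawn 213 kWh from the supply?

177.5 h

Hours = 213 kWh ÷ 1.2 kW = 177.5 h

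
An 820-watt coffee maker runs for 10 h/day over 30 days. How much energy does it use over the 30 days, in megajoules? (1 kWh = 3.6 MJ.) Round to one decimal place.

885.6 MJ

Runtime = 10 h/day × 30 days = 300 h
Energy = 0.82 kW × 300 h = 246 kWh
= 246 × 3.6 MJ = 885.6 MJ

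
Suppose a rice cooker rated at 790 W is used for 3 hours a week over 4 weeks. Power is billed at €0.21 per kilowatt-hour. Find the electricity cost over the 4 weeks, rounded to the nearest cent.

Runtime = 3 h/week × 4 weeks = 12 h
Energy = 0.79 kW × 12 h = 9.48 kWh
Cost = 9.48 kWh × €0.21/kWh = €1.99

€1.99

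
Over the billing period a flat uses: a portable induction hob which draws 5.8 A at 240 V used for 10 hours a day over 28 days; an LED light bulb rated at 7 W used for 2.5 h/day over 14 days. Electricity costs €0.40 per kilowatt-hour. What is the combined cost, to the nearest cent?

€156.00

portable induction hob: Power = 5.8 A × 240 V = 1392 W = 1.392 kW
portable induction hob: Runtime = 10 h/day × 28 days = 280 h
portable induction hob: 1.392 kW × 280 h = 389.76 kWh
LED light bulb: Runtime = 2.5 h/day × 14 days = 35 h
LED light bulb: 0.007 kW × 35 h = 0.245 kWh
Total energy = 390.005 kWh
Cost = 390.005 × €0.40 = €156.00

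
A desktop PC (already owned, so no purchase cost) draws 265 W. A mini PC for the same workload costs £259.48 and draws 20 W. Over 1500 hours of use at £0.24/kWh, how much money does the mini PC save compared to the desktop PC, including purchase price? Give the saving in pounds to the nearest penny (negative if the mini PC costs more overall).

desktop PC: £0.00 + (265/1000) kW × 1500 h × £0.24 = £0.00 + £95.4 = £95.4
mini PC: £259.48 + (20/1000) kW × 1500 h × £0.24 = £259.48 + £7.2 = £266.68
Saving = £95.4 − £266.68 = −£171.28

-£171.28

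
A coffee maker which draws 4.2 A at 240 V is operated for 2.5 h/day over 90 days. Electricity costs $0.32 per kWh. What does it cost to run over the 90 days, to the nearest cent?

$72.58

Power = 4.2 A × 240 V = 1008 W = 1.008 kW
Runtime = 2.5 h/day × 90 days = 225 h
Energy = 1.008 kW × 225 h = 226.8 kWh
Cost = 226.8 kWh × $0.32/kWh = $72.58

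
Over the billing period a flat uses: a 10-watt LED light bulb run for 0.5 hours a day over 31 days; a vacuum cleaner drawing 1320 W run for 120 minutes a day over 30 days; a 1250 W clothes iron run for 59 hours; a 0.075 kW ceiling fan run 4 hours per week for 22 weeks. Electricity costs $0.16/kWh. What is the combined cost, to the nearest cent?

LED light bulb: Runtime = 0.5 h/day × 31 days = 15.5 h
LED light bulb: 0.01 kW × 15.5 h = 0.155 kWh
vacuum cleaner: Runtime = 120 min × 30 = 3600 min = 60 h
vacuum cleaner: 1.32 kW × 60 h = 79.2 kWh
clothes iron: 1.25 kW × 59 h = 73.75 kWh
ceiling fan: Runtime = 4 h/week × 22 weeks = 88 h
ceiling fan: 0.075 kW × 88 h = 6.6 kWh
Total energy = 159.705 kWh
Cost = 159.705 × $0.16 = $25.55

$25.55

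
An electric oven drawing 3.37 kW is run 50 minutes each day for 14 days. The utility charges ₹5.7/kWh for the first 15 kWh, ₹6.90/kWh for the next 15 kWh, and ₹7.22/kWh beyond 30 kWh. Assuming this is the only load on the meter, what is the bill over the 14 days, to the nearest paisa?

₹256.27

Runtime = 50 min × 14 = 700 min = 11.666666… h
Energy = 3.37 kW × 11.666666… h = 39.316666… kWh
Tier 1 (0–15 kWh): 15 × ₹5.7 = ₹85.5
Tier 2 (15–30 kWh): 15 × ₹6.90 = ₹103.5
Above 30 kWh: 9.316666… × ₹7.22 = ₹67.266333…
Bill = ₹256.27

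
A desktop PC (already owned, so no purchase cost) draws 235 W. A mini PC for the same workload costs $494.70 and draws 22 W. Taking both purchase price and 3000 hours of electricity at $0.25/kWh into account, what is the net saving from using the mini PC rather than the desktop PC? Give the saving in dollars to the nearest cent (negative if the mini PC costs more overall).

-$334.95

desktop PC: $0.00 + (235/1000) kW × 3000 h × $0.25 = $0.00 + $176.25 = $176.25
mini PC: $494.70 + (22/1000) kW × 3000 h × $0.25 = $494.70 + $16.5 = $511.2
Saving = $176.25 − $511.2 = −$334.95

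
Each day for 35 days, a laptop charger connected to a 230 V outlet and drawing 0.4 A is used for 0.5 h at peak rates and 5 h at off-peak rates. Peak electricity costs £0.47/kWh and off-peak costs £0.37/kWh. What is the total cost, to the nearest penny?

Power = 0.4 A × 230 V = 92 W = 0.092 kW
Peak energy = 0.092 kW × 0.5 h × 35 = 1.61 kWh
Off-peak energy = 0.092 kW × 5 h × 35 = 16.1 kWh
Cost = 1.61 × £0.47 + 16.1 × £0.37 = £0.7567 + £5.957 = £6.71

£6.71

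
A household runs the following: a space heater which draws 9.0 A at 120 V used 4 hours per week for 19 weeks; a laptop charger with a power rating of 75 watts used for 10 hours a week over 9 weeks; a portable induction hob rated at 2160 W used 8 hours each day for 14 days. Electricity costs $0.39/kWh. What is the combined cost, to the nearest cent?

space heater: Power = 9.0 A × 120 V = 1080 W = 1.08 kW
space heater: Runtime = 4 h/week × 19 weeks = 76 h
space heater: 1.08 kW × 76 h = 82.08 kWh
laptop charger: Runtime = 10 h/week × 9 weeks = 90 h
laptop charger: 0.075 kW × 90 h = 6.75 kWh
portable induction hob: Runtime = 8 h/day × 14 days = 112 h
portable induction hob: 2.16 kW × 112 h = 241.92 kWh
Total energy = 330.75 kWh
Cost = 330.75 × $0.39 = $128.99

$128.99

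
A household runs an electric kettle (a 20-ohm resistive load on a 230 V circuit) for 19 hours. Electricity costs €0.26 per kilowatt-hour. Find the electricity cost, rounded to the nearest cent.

Power = V²/R = 230²/20 = 2645 W = 2.645 kW
Energy = 2.645 kW × 19 h = 50.255 kWh
Cost = 50.255 kWh × €0.26/kWh = €13.07

€13.07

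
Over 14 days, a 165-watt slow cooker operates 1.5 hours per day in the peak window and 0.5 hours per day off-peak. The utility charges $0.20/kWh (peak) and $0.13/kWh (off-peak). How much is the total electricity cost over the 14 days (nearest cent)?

$0.84

Peak energy = 0.165 kW × 1.5 h × 14 = 3.465 kWh
Off-peak energy = 0.165 kW × 0.5 h × 14 = 1.155 kWh
Cost = 3.465 × $0.20 + 1.155 × $0.13 = $0.693 + $0.15015 = $0.84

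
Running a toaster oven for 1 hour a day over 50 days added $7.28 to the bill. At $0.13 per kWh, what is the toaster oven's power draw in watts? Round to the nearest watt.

1120 W

Energy = $7.28 ÷ $0.13/kWh = 56 kWh
Runtime = 1 h/day × 50 days = 50 h
Power = 56 kWh ÷ 50 h = 1.12 kW = 1120 W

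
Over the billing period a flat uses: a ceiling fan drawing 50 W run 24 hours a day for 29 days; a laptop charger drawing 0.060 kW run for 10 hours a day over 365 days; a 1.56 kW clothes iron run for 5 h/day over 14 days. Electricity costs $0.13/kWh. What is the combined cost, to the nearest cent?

$47.19

ceiling fan: Runtime = 24 h × 29 = 696 h
ceiling fan: 0.05 kW × 696 h = 34.8 kWh
laptop charger: Runtime = 10 h/day × 365 days = 3650 h
laptop charger: 0.06 kW × 3650 h = 219 kWh
clothes iron: Runtime = 5 h/day × 14 days = 70 h
clothes iron: 1.56 kW × 70 h = 109.2 kWh
Total energy = 363 kWh
Cost = 363 × $0.13 = $47.19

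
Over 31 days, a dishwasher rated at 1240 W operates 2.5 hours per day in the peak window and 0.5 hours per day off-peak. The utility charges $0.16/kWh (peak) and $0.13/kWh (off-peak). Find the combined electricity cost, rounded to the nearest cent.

$17.87

Peak energy = 1.24 kW × 2.5 h × 31 = 96.1 kWh
Off-peak energy = 1.24 kW × 0.5 h × 31 = 19.22 kWh
Cost = 96.1 × $0.16 + 19.22 × $0.13 = $15.376 + $2.4986 = $17.87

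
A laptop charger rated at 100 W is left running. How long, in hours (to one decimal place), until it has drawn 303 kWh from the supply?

Hours = 303 kWh ÷ 0.1 kW = 3030.0 h

3030.0 h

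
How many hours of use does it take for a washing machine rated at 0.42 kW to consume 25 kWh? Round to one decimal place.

59.5 h

Hours = 25 kWh ÷ 0.42 kW = 59.5 h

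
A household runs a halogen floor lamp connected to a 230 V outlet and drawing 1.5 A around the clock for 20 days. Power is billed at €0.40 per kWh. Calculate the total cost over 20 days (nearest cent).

Power = 1.5 A × 230 V = 345 W = 0.345 kW
Runtime = 24 h × 20 = 480 h
Energy = 0.345 kW × 480 h = 165.6 kWh
Cost = 165.6 kWh × €0.40/kWh = €66.24

€66.24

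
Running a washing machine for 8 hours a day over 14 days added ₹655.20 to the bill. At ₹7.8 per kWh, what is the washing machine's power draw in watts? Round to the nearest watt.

750 W

Energy = ₹655.20 ÷ ₹7.8/kWh = 84 kWh
Runtime = 8 h/day × 14 days = 112 h
Power = 84 kWh ÷ 112 h = 0.75 kW = 750 W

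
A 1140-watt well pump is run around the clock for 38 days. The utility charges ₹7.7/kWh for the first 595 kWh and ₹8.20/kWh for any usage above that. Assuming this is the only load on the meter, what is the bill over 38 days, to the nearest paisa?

₹8227.88

Runtime = 24 h × 38 = 912 h
Energy = 1.14 kW × 912 h = 1039.68 kWh
Tier 1 (0–595 kWh): 595 × ₹7.7 = ₹4581.5
Above 595 kWh: 444.68 × ₹8.20 = ₹3646.376
Bill = ₹8227.88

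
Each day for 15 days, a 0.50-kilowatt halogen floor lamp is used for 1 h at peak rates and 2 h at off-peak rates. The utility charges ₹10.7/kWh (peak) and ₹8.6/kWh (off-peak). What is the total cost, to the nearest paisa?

Peak energy = 0.5 kW × 1 h × 15 = 7.5 kWh
Off-peak energy = 0.5 kW × 2 h × 15 = 15 kWh
Cost = 7.5 × ₹10.7 + 15 × ₹8.6 = ₹80.25 + ₹129 = ₹209.25

₹209.25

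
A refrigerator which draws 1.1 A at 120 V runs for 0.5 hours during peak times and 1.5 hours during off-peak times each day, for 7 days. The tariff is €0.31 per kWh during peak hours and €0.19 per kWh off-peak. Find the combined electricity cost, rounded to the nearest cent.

Power = 1.1 A × 120 V = 132 W = 0.132 kW
Peak energy = 0.132 kW × 0.5 h × 7 = 0.462 kWh
Off-peak energy = 0.132 kW × 1.5 h × 7 = 1.386 kWh
Cost = 0.462 × €0.31 + 1.386 × €0.19 = €0.14322 + €0.26334 = €0.41

€0.41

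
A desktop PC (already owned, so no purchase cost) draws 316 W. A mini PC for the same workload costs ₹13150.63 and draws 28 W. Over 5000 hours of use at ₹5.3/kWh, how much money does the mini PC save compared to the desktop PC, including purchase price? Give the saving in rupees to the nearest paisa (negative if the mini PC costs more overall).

-₹5518.63

desktop PC: ₹0.00 + (316/1000) kW × 5000 h × ₹5.3 = ₹0.00 + ₹8374 = ₹8374
mini PC: ₹13150.63 + (28/1000) kW × 5000 h × ₹5.3 = ₹13150.63 + ₹742 = ₹13892.63
Saving = ₹8374 − ₹13892.63 = −₹5518.63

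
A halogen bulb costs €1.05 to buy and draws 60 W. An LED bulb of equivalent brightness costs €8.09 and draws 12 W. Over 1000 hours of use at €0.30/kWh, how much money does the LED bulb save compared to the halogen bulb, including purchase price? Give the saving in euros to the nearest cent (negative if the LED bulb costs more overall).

halogen bulb: €1.05 + (60/1000) kW × 1000 h × €0.30 = €1.05 + €18 = €19.05
LED bulb: €8.09 + (12/1000) kW × 1000 h × €0.30 = €8.09 + €3.6 = €11.69
Saving = €19.05 − €11.69 = €7.36

€7.36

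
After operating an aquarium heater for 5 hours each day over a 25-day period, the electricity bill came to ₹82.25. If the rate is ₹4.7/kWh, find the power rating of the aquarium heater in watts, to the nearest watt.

Energy = ₹82.25 ÷ ₹4.7/kWh = 17.5 kWh
Runtime = 5 h/day × 25 days = 125 h
Power = 17.5 kWh ÷ 125 h = 0.14 kW = 140 W

140 W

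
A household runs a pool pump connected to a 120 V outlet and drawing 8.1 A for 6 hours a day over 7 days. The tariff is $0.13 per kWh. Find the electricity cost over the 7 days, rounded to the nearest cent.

Power = 8.1 A × 120 V = 972 W = 0.972 kW
Runtime = 6 h/day × 7 days = 42 h
Energy = 0.972 kW × 42 h = 40.824 kWh
Cost = 40.824 kWh × $0.13/kWh = $5.31

$5.31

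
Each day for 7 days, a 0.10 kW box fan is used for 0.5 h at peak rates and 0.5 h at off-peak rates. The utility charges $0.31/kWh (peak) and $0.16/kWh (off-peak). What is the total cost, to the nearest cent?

$0.16

Peak energy = 0.1 kW × 0.5 h × 7 = 0.35 kWh
Off-peak energy = 0.1 kW × 0.5 h × 7 = 0.35 kWh
Cost = 0.35 × $0.31 + 0.35 × $0.16 = $0.1085 + $0.056 = $0.16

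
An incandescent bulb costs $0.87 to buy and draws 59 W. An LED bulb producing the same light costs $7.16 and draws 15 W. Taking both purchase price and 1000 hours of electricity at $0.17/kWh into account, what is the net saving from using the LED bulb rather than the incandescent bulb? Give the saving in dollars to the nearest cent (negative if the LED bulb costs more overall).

$1.19

incandescent bulb: $0.87 + (59/1000) kW × 1000 h × $0.17 = $0.87 + $10.03 = $10.9
LED bulb: $7.16 + (15/1000) kW × 1000 h × $0.17 = $7.16 + $2.55 = $9.71
Saving = $10.9 − $9.71 = $1.19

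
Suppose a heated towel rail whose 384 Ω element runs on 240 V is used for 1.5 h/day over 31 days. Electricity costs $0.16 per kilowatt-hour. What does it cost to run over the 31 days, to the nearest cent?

$1.12

Power = V²/R = 240²/384 = 150 W = 0.15 kW
Runtime = 1.5 h/day × 31 days = 46.5 h
Energy = 0.15 kW × 46.5 h = 6.975 kWh
Cost = 6.975 kWh × $0.16/kWh = $1.12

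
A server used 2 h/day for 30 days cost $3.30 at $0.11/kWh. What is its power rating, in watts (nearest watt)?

500 W

Energy = $3.30 ÷ $0.11/kWh = 30 kWh
Runtime = 2 h/day × 30 days = 60 h
Power = 30 kWh ÷ 60 h = 0.5 kW = 500 W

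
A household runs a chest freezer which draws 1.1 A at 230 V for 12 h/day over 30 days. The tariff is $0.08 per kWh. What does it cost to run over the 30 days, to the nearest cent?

Power = 1.1 A × 230 V = 253 W = 0.253 kW
Runtime = 12 h/day × 30 days = 360 h
Energy = 0.253 kW × 360 h = 91.08 kWh
Cost = 91.08 kWh × $0.08/kWh = $7.29

$7.29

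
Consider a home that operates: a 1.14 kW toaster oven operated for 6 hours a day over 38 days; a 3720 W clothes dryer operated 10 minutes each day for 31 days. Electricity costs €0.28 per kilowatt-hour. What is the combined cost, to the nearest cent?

€78.16

toaster oven: Runtime = 6 h/day × 38 days = 228 h
toaster oven: 1.14 kW × 228 h = 259.92 kWh
clothes dryer: Runtime = 10 min × 31 = 310 min = 5.166666… h
clothes dryer: 3.72 kW × 5.166666… h = 19.22 kWh
Total energy = 279.14 kWh
Cost = 279.14 × €0.28 = €78.16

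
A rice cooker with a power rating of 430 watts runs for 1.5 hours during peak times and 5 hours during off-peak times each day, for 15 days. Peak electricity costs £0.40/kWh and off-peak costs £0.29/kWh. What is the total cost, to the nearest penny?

£13.22

Peak energy = 0.43 kW × 1.5 h × 15 = 9.675 kWh
Off-peak energy = 0.43 kW × 5 h × 15 = 32.25 kWh
Cost = 9.675 × £0.40 + 32.25 × £0.29 = £3.87 + £9.3525 = £13.22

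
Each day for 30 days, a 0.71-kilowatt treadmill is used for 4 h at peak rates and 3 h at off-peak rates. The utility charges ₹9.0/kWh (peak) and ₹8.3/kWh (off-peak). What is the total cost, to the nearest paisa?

Peak energy = 0.71 kW × 4 h × 30 = 85.2 kWh
Off-peak energy = 0.71 kW × 3 h × 30 = 63.9 kWh
Cost = 85.2 × ₹9.0 + 63.9 × ₹8.3 = ₹766.8 + ₹530.37 = ₹1297.17

₹1297.17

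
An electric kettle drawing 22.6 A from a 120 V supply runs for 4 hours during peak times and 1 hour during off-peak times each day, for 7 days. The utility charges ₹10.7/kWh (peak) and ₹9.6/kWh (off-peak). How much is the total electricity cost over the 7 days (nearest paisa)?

Power = 22.6 A × 120 V = 2712 W = 2.712 kW
Peak energy = 2.712 kW × 4 h × 7 = 75.936 kWh
Off-peak energy = 2.712 kW × 1 h × 7 = 18.984 kWh
Cost = 75.936 × ₹10.7 + 18.984 × ₹9.6 = ₹812.5152 + ₹182.2464 = ₹994.76

₹994.76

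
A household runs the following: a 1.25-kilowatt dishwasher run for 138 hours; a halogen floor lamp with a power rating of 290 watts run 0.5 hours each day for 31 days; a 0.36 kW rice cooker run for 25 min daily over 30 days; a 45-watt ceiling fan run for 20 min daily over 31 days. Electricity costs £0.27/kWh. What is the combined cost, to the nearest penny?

£49.13

dishwasher: 1.25 kW × 138 h = 172.5 kWh
halogen floor lamp: Runtime = 0.5 h/day × 31 days = 15.5 h
halogen floor lamp: 0.29 kW × 15.5 h = 4.495 kWh
rice cooker: Runtime = 25 min × 30 = 750 min = 12.5 h
rice cooker: 0.36 kW × 12.5 h = 4.5 kWh
ceiling fan: Runtime = 20 min × 31 = 620 min = 10.333333… h
ceiling fan: 0.045 kW × 10.333333… h = 0.465 kWh
Total energy = 181.96 kWh
Cost = 181.96 × £0.27 = £49.13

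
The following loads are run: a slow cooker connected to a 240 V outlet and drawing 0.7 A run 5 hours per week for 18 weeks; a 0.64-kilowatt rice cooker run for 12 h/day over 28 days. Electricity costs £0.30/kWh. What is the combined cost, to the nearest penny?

£69.05

slow cooker: Power = 0.7 A × 240 V = 168 W = 0.168 kW
slow cooker: Runtime = 5 h/week × 18 weeks = 90 h
slow cooker: 0.168 kW × 90 h = 15.12 kWh
rice cooker: Runtime = 12 h/day × 28 days = 336 h
rice cooker: 0.64 kW × 336 h = 215.04 kWh
Total energy = 230.16 kWh
Cost = 230.16 × £0.30 = £69.05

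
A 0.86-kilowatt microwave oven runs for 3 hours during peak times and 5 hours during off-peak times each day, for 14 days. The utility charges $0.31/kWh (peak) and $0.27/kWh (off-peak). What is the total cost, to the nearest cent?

Peak energy = 0.86 kW × 3 h × 14 = 36.12 kWh
Off-peak energy = 0.86 kW × 5 h × 14 = 60.2 kWh
Cost = 36.12 × $0.31 + 60.2 × $0.27 = $11.1972 + $16.254 = $27.45

$27.45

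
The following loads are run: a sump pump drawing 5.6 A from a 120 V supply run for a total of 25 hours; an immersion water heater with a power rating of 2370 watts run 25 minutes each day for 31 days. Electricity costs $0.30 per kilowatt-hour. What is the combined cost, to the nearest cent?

sump pump: Power = 5.6 A × 120 V = 672 W = 0.672 kW
sump pump: 0.672 kW × 25 h = 16.8 kWh
immersion water heater: Runtime = 25 min × 31 = 775 min = 12.916666… h
immersion water heater: 2.37 kW × 12.916666… h = 30.6125 kWh
Total energy = 47.4125 kWh
Cost = 47.4125 × $0.30 = $14.22

$14.22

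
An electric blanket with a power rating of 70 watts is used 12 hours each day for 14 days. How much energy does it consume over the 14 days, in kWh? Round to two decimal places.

Runtime = 12 h/day × 14 days = 168 h
Energy = 0.07 kW × 168 h = 11.76 kWh

11.76 kWh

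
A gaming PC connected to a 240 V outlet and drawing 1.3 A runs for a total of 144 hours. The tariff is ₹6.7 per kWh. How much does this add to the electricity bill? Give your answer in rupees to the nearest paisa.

₹301.02

Power = 1.3 A × 240 V = 312 W = 0.312 kW
Energy = 0.312 kW × 144 h = 44.928 kWh
Cost = 44.928 kWh × ₹6.7/kWh = ₹301.02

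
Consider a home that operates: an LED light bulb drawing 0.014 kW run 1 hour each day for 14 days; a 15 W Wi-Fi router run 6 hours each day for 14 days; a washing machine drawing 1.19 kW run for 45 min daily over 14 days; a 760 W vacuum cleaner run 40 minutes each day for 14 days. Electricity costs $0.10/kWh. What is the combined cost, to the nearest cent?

LED light bulb: Runtime = 1 h/day × 14 days = 14 h
LED light bulb: 0.014 kW × 14 h = 0.196 kWh
Wi-Fi router: Runtime = 6 h/day × 14 days = 84 h
Wi-Fi router: 0.015 kW × 84 h = 1.26 kWh
washing machine: Runtime = 45 min × 14 = 630 min = 10.5 h
washing machine: 1.19 kW × 10.5 h = 12.495 kWh
vacuum cleaner: Runtime = 40 min × 14 = 560 min = 9.333333… h
vacuum cleaner: 0.76 kW × 9.333333… h = 7.093333… kWh
Total energy = 21.044333… kWh
Cost = 21.044333… × $0.10 = $2.10

$2.10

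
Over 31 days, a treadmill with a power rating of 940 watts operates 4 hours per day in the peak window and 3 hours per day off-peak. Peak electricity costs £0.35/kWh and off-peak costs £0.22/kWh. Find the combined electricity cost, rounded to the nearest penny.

Peak energy = 0.94 kW × 4 h × 31 = 116.56 kWh
Off-peak energy = 0.94 kW × 3 h × 31 = 87.42 kWh
Cost = 116.56 × £0.35 + 87.42 × £0.22 = £40.796 + £19.2324 = £60.03

£60.03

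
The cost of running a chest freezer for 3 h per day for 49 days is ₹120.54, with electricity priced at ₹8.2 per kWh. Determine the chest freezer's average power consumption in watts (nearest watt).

Energy = ₹120.54 ÷ ₹8.2/kWh = 14.7 kWh
Runtime = 3 h/day × 49 days = 147 h
Power = 14.7 kWh ÷ 147 h = 0.1 kW = 100 W

100 W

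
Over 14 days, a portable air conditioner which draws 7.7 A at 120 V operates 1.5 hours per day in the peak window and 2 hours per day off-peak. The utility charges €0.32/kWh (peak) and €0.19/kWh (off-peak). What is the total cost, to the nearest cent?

Power = 7.7 A × 120 V = 924 W = 0.924 kW
Peak energy = 0.924 kW × 1.5 h × 14 = 19.404 kWh
Off-peak energy = 0.924 kW × 2 h × 14 = 25.872 kWh
Cost = 19.404 × €0.32 + 25.872 × €0.19 = €6.20928 + €4.91568 = €11.12

€11.12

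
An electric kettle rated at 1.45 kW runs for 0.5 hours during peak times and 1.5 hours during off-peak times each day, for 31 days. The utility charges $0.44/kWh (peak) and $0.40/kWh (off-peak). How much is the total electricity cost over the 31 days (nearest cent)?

Peak energy = 1.45 kW × 0.5 h × 31 = 22.475 kWh
Off-peak energy = 1.45 kW × 1.5 h × 31 = 67.425 kWh
Cost = 22.475 × $0.44 + 67.425 × $0.40 = $9.889 + $26.97 = $36.86

$36.86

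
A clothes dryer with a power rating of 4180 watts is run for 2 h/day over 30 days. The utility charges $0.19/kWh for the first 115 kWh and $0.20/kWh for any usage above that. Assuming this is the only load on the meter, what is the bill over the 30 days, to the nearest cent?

$49.01

Runtime = 2 h/day × 30 days = 60 h
Energy = 4.18 kW × 60 h = 250.8 kWh
Tier 1 (0–115 kWh): 115 × $0.19 = $21.85
Above 115 kWh: 135.8 × $0.20 = $27.16
Bill = $49.01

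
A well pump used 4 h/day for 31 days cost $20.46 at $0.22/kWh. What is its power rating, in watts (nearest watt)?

Energy = $20.46 ÷ $0.22/kWh = 93 kWh
Runtime = 4 h/day × 31 days = 124 h
Power = 93 kWh ÷ 124 h = 0.75 kW = 750 W

750 W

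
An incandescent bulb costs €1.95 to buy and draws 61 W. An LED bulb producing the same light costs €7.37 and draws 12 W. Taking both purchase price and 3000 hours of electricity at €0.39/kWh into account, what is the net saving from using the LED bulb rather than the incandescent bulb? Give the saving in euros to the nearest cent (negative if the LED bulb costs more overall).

€51.91

incandescent bulb: €1.95 + (61/1000) kW × 3000 h × €0.39 = €1.95 + €71.37 = €73.32
LED bulb: €7.37 + (12/1000) kW × 3000 h × €0.39 = €7.37 + €14.04 = €21.41
Saving = €73.32 − €21.41 = €51.91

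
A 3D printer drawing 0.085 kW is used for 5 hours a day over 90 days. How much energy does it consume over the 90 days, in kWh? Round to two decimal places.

38.25 kWh

Runtime = 5 h/day × 90 days = 450 h
Energy = 0.085 kW × 450 h = 38.25 kWh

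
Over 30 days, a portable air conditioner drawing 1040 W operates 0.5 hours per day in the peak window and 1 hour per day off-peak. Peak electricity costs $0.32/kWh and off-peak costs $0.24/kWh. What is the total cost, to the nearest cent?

$12.48

Peak energy = 1.04 kW × 0.5 h × 30 = 15.6 kWh
Off-peak energy = 1.04 kW × 1 h × 30 = 31.2 kWh
Cost = 15.6 × $0.32 + 31.2 × $0.24 = $4.992 + $7.488 = $12.48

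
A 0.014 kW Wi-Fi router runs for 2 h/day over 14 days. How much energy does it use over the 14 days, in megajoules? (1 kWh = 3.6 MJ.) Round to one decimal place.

Runtime = 2 h/day × 14 days = 28 h
Energy = 0.014 kW × 28 h = 0.392 kWh
= 0.392 × 3.6 MJ = 1.4 MJ

1.4 MJ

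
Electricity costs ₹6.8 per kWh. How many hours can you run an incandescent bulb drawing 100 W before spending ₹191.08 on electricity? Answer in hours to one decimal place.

Energy available = ₹191.08 ÷ ₹6.8/kWh = 28.1 kWh
Hours = 28.1 kWh ÷ 0.1 kW = 281.0 h

281.0 h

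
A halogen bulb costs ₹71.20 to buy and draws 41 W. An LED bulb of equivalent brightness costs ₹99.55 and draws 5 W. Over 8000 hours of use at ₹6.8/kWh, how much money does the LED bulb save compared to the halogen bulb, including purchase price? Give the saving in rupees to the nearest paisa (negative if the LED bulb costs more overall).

halogen bulb: ₹71.20 + (41/1000) kW × 8000 h × ₹6.8 = ₹71.20 + ₹2230.4 = ₹2301.6
LED bulb: ₹99.55 + (5/1000) kW × 8000 h × ₹6.8 = ₹99.55 + ₹272 = ₹371.55
Saving = ₹2301.6 − ₹371.55 = ₹1930.05

₹1930.05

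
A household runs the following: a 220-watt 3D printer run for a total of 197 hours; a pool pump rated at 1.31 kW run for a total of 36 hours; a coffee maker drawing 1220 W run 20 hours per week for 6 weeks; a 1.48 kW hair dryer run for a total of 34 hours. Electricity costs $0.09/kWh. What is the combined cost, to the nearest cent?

3D printer: 0.22 kW × 197 h = 43.34 kWh
pool pump: 1.31 kW × 36 h = 47.16 kWh
coffee maker: Runtime = 20 h/week × 6 weeks = 120 h
coffee maker: 1.22 kW × 120 h = 146.4 kWh
hair dryer: 1.48 kW × 34 h = 50.32 kWh
Total energy = 287.22 kWh
Cost = 287.22 × $0.09 = $25.85

$25.85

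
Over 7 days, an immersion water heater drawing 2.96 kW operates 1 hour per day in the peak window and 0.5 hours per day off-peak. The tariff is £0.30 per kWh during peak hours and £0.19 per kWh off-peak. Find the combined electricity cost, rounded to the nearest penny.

Peak energy = 2.96 kW × 1 h × 7 = 20.72 kWh
Off-peak energy = 2.96 kW × 0.5 h × 7 = 10.36 kWh
Cost = 20.72 × £0.30 + 10.36 × £0.19 = £6.216 + £1.9684 = £8.18

£8.18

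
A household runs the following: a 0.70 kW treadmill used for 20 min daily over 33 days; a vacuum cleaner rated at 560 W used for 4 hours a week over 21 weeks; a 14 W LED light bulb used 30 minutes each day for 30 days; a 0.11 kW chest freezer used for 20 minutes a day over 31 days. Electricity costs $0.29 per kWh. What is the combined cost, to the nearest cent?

treadmill: Runtime = 20 min × 33 = 660 min = 11 h
treadmill: 0.7 kW × 11 h = 7.7 kWh
vacuum cleaner: Runtime = 4 h/week × 21 weeks = 84 h
vacuum cleaner: 0.56 kW × 84 h = 47.04 kWh
LED light bulb: Runtime = 30 min × 30 = 900 min = 15 h
LED light bulb: 0.014 kW × 15 h = 0.21 kWh
chest freezer: Runtime = 20 min × 31 = 620 min = 10.333333… h
chest freezer: 0.11 kW × 10.333333… h = 1.136666… kWh
Total energy = 56.086666… kWh
Cost = 56.086666… × $0.29 = $16.27

$16.27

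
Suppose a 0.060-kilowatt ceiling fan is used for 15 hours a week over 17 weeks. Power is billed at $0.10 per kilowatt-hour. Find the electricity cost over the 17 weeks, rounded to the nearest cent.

Runtime = 15 h/week × 17 weeks = 255 h
Energy = 0.06 kW × 255 h = 15.3 kWh
Cost = 15.3 kWh × $0.10/kWh = $1.53

$1.53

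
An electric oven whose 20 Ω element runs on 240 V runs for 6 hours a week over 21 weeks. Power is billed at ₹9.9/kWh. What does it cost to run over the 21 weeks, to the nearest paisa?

₹3592.51

Power = V²/R = 240²/20 = 2880 W = 2.88 kW
Runtime = 6 h/week × 21 weeks = 126 h
Energy = 2.88 kW × 126 h = 362.88 kWh
Cost = 362.88 kWh × ₹9.9/kWh = ₹3592.51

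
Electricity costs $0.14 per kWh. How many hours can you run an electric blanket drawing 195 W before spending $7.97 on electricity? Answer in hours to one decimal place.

291.9 h

Energy available = $7.97 ÷ $0.14/kWh = 56.9286 kWh
Hours = 56.9286 kWh ÷ 0.195 kW = 291.9 h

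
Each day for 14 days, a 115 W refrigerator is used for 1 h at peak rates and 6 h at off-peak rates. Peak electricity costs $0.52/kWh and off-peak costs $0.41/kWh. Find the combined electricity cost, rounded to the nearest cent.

$4.80

Peak energy = 0.115 kW × 1 h × 14 = 1.61 kWh
Off-peak energy = 0.115 kW × 6 h × 14 = 9.66 kWh
Cost = 1.61 × $0.52 + 9.66 × $0.41 = $0.8372 + $3.9606 = $4.80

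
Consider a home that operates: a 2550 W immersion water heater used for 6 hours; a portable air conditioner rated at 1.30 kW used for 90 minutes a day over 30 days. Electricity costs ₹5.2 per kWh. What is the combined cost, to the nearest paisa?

immersion water heater: 2.55 kW × 6 h = 15.3 kWh
portable air conditioner: Runtime = 90 min × 30 = 2700 min = 45 h
portable air conditioner: 1.3 kW × 45 h = 58.5 kWh
Total energy = 73.8 kWh
Cost = 73.8 × ₹5.2 = ₹383.76

₹383.76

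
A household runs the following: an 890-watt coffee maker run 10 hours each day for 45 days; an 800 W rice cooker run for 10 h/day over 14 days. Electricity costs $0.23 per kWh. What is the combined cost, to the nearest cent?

coffee maker: Runtime = 10 h/day × 45 days = 450 h
coffee maker: 0.89 kW × 450 h = 400.5 kWh
rice cooker: Runtime = 10 h/day × 14 days = 140 h
rice cooker: 0.8 kW × 140 h = 112 kWh
Total energy = 512.5 kWh
Cost = 512.5 × $0.23 = $117.88

$117.88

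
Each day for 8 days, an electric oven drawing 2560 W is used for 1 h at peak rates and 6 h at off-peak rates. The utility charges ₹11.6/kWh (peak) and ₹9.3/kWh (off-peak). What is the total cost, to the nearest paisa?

₹1380.35

Peak energy = 2.56 kW × 1 h × 8 = 20.48 kWh
Off-peak energy = 2.56 kW × 6 h × 8 = 122.88 kWh
Cost = 20.48 × ₹11.6 + 122.88 × ₹9.3 = ₹237.568 + ₹1142.784 = ₹1380.35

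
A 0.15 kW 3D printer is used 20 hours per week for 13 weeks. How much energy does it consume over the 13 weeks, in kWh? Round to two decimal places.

Runtime = 20 h/week × 13 weeks = 260 h
Energy = 0.15 kW × 260 h = 39 kWh

39.00 kWh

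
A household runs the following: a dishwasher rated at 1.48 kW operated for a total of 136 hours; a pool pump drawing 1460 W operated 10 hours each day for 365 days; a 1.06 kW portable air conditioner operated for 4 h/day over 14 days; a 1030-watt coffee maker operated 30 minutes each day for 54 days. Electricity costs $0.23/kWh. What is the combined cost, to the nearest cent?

dishwasher: 1.48 kW × 136 h = 201.28 kWh
pool pump: Runtime = 10 h/day × 365 days = 3650 h
pool pump: 1.46 kW × 3650 h = 5329 kWh
portable air conditioner: Runtime = 4 h/day × 14 days = 56 h
portable air conditioner: 1.06 kW × 56 h = 59.36 kWh
coffee maker: Runtime = 30 min × 54 = 1620 min = 27 h
coffee maker: 1.03 kW × 27 h = 27.81 kWh
Total energy = 5617.45 kWh
Cost = 5617.45 × $0.23 = $1292.01

$1292.01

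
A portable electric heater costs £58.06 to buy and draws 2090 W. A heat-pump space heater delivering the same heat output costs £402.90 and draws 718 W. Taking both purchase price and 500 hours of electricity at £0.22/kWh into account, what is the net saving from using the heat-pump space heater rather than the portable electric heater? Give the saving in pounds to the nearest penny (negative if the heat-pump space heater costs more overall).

-£193.92

portable electric heater: £58.06 + (2090/1000) kW × 500 h × £0.22 = £58.06 + £229.9 = £287.96
heat-pump space heater: £402.90 + (718/1000) kW × 500 h × £0.22 = £402.90 + £78.98 = £481.88
Saving = £287.96 − £481.88 = −£193.92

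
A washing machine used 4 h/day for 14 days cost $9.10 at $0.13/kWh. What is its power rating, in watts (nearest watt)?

Energy = $9.10 ÷ $0.13/kWh = 70 kWh
Runtime = 4 h/day × 14 days = 56 h
Power = 70 kWh ÷ 56 h = 1.25 kW = 1250 W

1250 W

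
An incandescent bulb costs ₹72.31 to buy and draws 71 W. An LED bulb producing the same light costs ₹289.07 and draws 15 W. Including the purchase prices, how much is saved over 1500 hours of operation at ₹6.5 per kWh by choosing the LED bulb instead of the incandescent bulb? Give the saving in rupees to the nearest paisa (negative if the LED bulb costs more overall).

incandescent bulb: ₹72.31 + (71/1000) kW × 1500 h × ₹6.5 = ₹72.31 + ₹692.25 = ₹764.56
LED bulb: ₹289.07 + (15/1000) kW × 1500 h × ₹6.5 = ₹289.07 + ₹146.25 = ₹435.32
Saving = ₹764.56 − ₹435.32 = ₹329.24

₹329.24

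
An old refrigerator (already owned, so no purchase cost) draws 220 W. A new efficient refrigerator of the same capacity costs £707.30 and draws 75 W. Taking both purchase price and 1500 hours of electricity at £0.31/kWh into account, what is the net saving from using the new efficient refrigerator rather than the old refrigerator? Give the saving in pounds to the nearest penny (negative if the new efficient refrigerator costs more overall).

-£639.88

old refrigerator: £0.00 + (220/1000) kW × 1500 h × £0.31 = £0.00 + £102.3 = £102.3
new efficient refrigerator: £707.30 + (75/1000) kW × 1500 h × £0.31 = £707.30 + £34.875 = £742.175
Saving = £102.3 − £742.175 = −£639.875 → -£639.88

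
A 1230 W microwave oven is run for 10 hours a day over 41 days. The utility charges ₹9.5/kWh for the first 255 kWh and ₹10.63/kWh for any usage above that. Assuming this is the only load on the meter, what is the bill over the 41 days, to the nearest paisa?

₹5072.56

Runtime = 10 h/day × 41 days = 410 h
Energy = 1.23 kW × 410 h = 504.3 kWh
Tier 1 (0–255 kWh): 255 × ₹9.5 = ₹2422.5
Above 255 kWh: 249.3 × ₹10.63 = ₹2650.059
Bill = ₹5072.56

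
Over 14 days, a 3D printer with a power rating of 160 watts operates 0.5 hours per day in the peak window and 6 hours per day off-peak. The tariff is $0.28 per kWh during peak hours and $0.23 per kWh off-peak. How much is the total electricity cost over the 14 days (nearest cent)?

$3.40

Peak energy = 0.16 kW × 0.5 h × 14 = 1.12 kWh
Off-peak energy = 0.16 kW × 6 h × 14 = 13.44 kWh
Cost = 1.12 × $0.28 + 13.44 × $0.23 = $0.3136 + $3.0912 = $3.40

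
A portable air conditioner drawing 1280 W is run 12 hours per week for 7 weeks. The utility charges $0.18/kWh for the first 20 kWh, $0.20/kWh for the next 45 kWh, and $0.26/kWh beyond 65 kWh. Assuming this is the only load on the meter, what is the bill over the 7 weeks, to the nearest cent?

Runtime = 12 h/week × 7 weeks = 84 h
Energy = 1.28 kW × 84 h = 107.52 kWh
Tier 1 (0–20 kWh): 20 × $0.18 = $3.6
Tier 2 (20–65 kWh): 45 × $0.20 = $9
Above 65 kWh: 42.52 × $0.26 = $11.0552
Bill = $23.66

$23.66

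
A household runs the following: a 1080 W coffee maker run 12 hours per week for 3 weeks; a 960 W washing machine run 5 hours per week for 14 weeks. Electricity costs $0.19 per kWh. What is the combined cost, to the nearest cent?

coffee maker: Runtime = 12 h/week × 3 weeks = 36 h
coffee maker: 1.08 kW × 36 h = 38.88 kWh
washing machine: Runtime = 5 h/week × 14 weeks = 70 h
washing machine: 0.96 kW × 70 h = 67.2 kWh
Total energy = 106.08 kWh
Cost = 106.08 × $0.19 = $20.16

$20.16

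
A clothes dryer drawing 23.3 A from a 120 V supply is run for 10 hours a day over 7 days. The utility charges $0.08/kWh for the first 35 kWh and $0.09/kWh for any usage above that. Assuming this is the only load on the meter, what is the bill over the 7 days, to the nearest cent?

$17.26

Power = 23.3 A × 120 V = 2796 W = 2.796 kW
Runtime = 10 h/day × 7 days = 70 h
Energy = 2.796 kW × 70 h = 195.72 kWh
Tier 1 (0–35 kWh): 35 × $0.08 = $2.8
Above 35 kWh: 160.72 × $0.09 = $14.4648
Bill = $17.26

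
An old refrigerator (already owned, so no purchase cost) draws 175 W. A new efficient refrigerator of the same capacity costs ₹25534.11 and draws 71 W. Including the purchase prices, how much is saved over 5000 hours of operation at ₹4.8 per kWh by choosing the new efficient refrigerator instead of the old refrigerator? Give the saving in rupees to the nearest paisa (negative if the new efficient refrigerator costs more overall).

old refrigerator: ₹0.00 + (175/1000) kW × 5000 h × ₹4.8 = ₹0.00 + ₹4200 = ₹4200
new efficient refrigerator: ₹25534.11 + (71/1000) kW × 5000 h × ₹4.8 = ₹25534.11 + ₹1704 = ₹27238.11
Saving = ₹4200 − ₹27238.11 = −₹23038.11

-₹23038.11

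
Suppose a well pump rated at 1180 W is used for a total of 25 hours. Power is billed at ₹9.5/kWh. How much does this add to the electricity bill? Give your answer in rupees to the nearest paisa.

Energy = 1.18 kW × 25 h = 29.5 kWh
Cost = 29.5 kWh × ₹9.5/kWh = ₹280.25

₹280.25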